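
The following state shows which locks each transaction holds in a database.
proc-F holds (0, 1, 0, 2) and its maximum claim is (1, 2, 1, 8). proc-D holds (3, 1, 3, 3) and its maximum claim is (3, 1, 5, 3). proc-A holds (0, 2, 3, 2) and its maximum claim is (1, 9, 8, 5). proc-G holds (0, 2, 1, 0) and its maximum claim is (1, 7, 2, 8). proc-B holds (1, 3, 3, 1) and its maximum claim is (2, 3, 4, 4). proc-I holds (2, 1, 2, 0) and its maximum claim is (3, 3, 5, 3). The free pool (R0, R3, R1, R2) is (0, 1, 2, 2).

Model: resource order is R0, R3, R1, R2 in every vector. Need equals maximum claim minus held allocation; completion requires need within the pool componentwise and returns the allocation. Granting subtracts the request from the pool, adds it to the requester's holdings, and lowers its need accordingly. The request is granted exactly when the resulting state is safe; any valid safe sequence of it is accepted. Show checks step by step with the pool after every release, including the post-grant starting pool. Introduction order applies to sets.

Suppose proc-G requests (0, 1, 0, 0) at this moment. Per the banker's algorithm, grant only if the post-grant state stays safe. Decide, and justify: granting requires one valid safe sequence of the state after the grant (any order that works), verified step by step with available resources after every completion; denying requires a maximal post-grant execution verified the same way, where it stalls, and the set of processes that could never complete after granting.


GRANT. The post-grant state is safe; one safe sequence: proc-D, proc-B, proc-F, proc-I, proc-G, proc-A.
Key observation: the transfer keeps a workable pool ((0, 0, 2, 2)); proc-D starts the safe sequence.
Step-by-step check of the post-grant state:
  pool = (0, 0, 2, 2)
  run proc-D (needs (0, 0, 2, 0), free (0, 0, 2, 2)); after release of (3, 1, 3, 3) the pool is (3, 1, 5, 5)
  run proc-B (needs (1, 0, 1, 3), free (3, 1, 5, 5)); after release of (1, 3, 3, 1) the pool is (4, 4, 8, 6)
  run proc-F (needs (1, 1, 1, 6), free (4, 4, 8, 6)); after release of (0, 1, 0, 2) the pool is (4, 5, 8, 8)
  run proc-I (needs (1, 2, 3, 3), free (4, 5, 8, 8)); after release of (2, 1, 2, 0) the pool is (6, 6, 10, 8)
  run proc-G (needs (1, 4, 1, 8), free (6, 6, 10, 8)); after release of (0, 3, 1, 0) the pool is (6, 9, 11, 8)
  run proc-A (needs (1, 7, 5, 3), free (6, 9, 11, 8)); after release of (0, 2, 3, 2) the pool is (6, 11, 14, 10)


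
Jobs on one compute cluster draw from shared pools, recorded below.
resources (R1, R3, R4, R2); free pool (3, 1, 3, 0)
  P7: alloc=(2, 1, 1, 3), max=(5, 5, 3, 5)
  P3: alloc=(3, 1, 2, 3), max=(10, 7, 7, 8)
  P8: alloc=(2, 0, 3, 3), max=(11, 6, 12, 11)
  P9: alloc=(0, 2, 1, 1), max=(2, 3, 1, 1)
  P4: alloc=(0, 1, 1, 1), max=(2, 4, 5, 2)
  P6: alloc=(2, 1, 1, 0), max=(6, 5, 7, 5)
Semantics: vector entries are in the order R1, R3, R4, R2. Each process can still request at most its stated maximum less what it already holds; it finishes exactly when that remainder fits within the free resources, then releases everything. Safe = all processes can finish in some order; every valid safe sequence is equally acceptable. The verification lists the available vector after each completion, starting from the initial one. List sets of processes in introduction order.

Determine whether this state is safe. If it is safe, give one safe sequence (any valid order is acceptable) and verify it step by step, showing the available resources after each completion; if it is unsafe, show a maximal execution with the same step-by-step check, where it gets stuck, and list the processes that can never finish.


The state is SAFE; one workable sequence: P9, P4, P7, P6, P3, P8.
Key observation: the order's first zero-slack moment is P9 ((2, 1, 0, 0) needed, (3, 1, 3, 0) free — a requested resource with nothing to spare).
Walking it through:
  pool = (3, 1, 3, 0)
  P9: need (2, 1, 0, 0) fits (3, 1, 3, 0); releases (0, 2, 1, 1), pool now (3, 3, 4, 1)
  P4: need (2, 3, 4, 1) fits (3, 3, 4, 1); releases (0, 1, 1, 1), pool now (3, 4, 5, 2)
  P7: need (3, 4, 2, 2) fits (3, 4, 5, 2); releases (2, 1, 1, 3), pool now (5, 5, 6, 5)
  P6: need (4, 4, 6, 5) fits (5, 5, 6, 5); releases (2, 1, 1, 0), pool now (7, 6, 7, 5)
  P3: need (7, 6, 5, 5) fits (7, 6, 7, 5); releases (3, 1, 2, 3), pool now (10, 7, 9, 8)
  P8: need (9, 6, 9, 8) fits (10, 7, 9, 8); releases (2, 0, 3, 3), pool now (12, 7, 12, 11)


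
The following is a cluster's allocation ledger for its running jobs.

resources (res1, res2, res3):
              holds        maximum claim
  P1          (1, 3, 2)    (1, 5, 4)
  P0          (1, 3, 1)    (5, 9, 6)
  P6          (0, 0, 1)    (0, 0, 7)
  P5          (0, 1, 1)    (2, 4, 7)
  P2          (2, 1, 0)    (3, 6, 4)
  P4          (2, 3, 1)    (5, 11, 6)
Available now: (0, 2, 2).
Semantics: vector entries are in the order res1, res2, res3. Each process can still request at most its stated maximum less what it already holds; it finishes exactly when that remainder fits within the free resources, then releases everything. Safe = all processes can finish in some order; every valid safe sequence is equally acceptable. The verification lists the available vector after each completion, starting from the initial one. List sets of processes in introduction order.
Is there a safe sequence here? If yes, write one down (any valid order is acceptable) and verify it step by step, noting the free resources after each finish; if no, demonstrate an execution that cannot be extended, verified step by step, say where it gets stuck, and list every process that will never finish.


UNSAFE.
Key observation: P1, P2 can finish, but then (3, 6, 4) is all there is, and the blocked group's res3 demands exceed it.
A maximal execution: P1, P2 — then nothing else fits. Check, step by step:
  pool = (0, 2, 2)
  P1: need (0, 2, 2) fits (0, 2, 2); releases (1, 3, 2), pool now (1, 5, 4)
  P2: need (1, 5, 4) fits (1, 5, 4); releases (2, 1, 0), pool now (3, 6, 4)
  blocked: P0 wants (4, 6, 5), pool (3, 6, 4) — not enough res1 and res3
  blocked: P6 wants (0, 0, 6), pool (3, 6, 4) — not enough res3
  blocked: P5 wants (2, 3, 6), pool (3, 6, 4) — not enough res3
  blocked: P4 wants (3, 8, 5), pool (3, 6, 4) — not enough res2 and res3
Permanently blocked: P0, P6, P5 and P4.


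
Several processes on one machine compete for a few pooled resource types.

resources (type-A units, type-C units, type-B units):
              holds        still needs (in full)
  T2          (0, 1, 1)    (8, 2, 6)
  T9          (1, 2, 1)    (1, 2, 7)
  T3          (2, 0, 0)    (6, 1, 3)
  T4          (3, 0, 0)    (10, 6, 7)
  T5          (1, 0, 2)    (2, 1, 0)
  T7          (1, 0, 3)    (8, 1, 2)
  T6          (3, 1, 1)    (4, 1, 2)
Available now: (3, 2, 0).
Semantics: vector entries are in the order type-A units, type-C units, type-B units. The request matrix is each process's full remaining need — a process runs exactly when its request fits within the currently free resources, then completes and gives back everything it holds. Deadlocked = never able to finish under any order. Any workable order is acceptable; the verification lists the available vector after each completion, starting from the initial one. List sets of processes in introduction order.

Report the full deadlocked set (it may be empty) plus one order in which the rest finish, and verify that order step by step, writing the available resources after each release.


The deadlocked set is empty.
Key observation: no deadlock: T5 fits now, and the freed resources carry the rest through.
One completion order for the rest: T5, T6, T3, T7, T2, T9, T4. Check, step by step:
  pool = (3, 2, 0)
  run T5 (needs (2, 1, 0), free (3, 2, 0)); after release of (1, 0, 2) the pool is (4, 2, 2)
  run T6 (needs (4, 1, 2), free (4, 2, 2)); after release of (3, 1, 1) the pool is (7, 3, 3)
  run T3 (needs (6, 1, 3), free (7, 3, 3)); after release of (2, 0, 0) the pool is (9, 3, 3)
  run T7 (needs (8, 1, 2), free (9, 3, 3)); after release of (1, 0, 3) the pool is (10, 3, 6)
  run T2 (needs (8, 2, 6), free (10, 3, 6)); after release of (0, 1, 1) the pool is (10, 4, 7)
  run T9 (needs (1, 2, 7), free (10, 4, 7)); after release of (1, 2, 1) the pool is (11, 6, 8)
  run T4 (needs (10, 6, 7), free (11, 6, 8)); after release of (3, 0, 0) the pool is (14, 6, 8)


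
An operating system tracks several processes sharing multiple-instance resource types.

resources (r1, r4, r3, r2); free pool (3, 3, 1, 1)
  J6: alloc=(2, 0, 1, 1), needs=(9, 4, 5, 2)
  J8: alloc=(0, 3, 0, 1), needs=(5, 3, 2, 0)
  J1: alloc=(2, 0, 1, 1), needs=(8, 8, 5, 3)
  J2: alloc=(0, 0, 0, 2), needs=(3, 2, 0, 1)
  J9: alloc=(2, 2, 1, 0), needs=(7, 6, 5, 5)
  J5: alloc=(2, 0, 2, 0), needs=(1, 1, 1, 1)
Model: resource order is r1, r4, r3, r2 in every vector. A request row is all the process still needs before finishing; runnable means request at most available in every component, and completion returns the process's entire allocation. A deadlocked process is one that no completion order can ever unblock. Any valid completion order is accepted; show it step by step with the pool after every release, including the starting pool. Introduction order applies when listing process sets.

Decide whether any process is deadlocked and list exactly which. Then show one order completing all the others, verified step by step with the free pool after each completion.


Deadlocked set: J6, J1 and J9.
Key observation: J5, J2, J8 can finish, but then (5, 6, 3, 4) is all there is, and the blocked group's r1 demands exceed it.
A valid finishing order for the others: J5, J2, J8. Step-by-step check:
  pool = (3, 3, 1, 1)
  J5: need (1, 1, 1, 1) fits (3, 3, 1, 1); releases (2, 0, 2, 0), pool now (5, 3, 3, 1)
  J2: need (3, 2, 0, 1) fits (5, 3, 3, 1); releases (0, 0, 0, 2), pool now (5, 3, 3, 3)
  J8: need (5, 3, 2, 0) fits (5, 3, 3, 3); releases (0, 3, 0, 1), pool now (5, 6, 3, 4)
The blocked processes can never fit:
  blocked: J6 wants (9, 4, 5, 2), pool (5, 6, 3, 4) — not enough r1 and r3
  blocked: J1 wants (8, 8, 5, 3), pool (5, 6, 3, 4) — not enough r1, r4 and r3
  blocked: J9 wants (7, 6, 5, 5), pool (5, 6, 3, 4) — not enough r1, r3 and r2


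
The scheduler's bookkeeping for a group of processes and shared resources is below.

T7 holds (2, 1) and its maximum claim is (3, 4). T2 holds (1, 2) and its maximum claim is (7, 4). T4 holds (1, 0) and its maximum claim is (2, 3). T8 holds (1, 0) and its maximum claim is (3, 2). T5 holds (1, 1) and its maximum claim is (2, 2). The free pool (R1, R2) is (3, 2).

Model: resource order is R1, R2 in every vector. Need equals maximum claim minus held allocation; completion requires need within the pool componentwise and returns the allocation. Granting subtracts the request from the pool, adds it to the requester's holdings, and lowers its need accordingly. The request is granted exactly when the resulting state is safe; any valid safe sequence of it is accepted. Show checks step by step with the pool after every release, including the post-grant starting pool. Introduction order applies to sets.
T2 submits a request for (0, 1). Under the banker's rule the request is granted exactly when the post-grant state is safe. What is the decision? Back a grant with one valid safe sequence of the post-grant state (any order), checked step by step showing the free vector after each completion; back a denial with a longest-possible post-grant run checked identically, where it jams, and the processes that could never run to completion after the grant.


DENY: after the grant no complete ordering would exist.
Key observation: after T5, T8 the pool peaks at (5, 2), and each blocked process is short somewhere: T7 on R2; T2 on R1; T4 on R2.
On the post-grant state, T5, T8 is a maximal run — nothing extends it. Check, step by step:
  pool = (3, 1)
  T5 needs (1, 1) <= (3, 1) -> finishes; pool += (1, 1) = (4, 2)
  T8 needs (2, 2) <= (4, 2) -> finishes; pool += (1, 0) = (5, 2)
  T7 still needs (1, 3) but only (5, 2) is free — short on R2
  T2 still needs (6, 1) but only (5, 2) is free — short on R1
  T4 still needs (1, 3) but only (5, 2) is free — short on R2
Had the request been granted, T7, T2 and T4 could never finish.


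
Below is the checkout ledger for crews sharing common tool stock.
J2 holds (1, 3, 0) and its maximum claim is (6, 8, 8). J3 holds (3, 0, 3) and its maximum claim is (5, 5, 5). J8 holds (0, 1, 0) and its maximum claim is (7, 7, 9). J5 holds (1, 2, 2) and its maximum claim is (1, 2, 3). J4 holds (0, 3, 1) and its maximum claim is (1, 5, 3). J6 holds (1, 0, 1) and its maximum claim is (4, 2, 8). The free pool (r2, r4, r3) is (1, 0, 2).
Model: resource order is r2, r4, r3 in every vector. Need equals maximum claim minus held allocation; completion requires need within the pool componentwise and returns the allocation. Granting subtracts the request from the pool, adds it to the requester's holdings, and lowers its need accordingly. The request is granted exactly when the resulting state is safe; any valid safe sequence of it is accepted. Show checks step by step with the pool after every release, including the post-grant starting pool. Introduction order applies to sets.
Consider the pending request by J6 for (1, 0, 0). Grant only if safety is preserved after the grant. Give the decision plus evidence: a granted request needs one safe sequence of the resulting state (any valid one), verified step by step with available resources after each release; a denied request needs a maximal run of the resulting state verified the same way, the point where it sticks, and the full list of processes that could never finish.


DENY: after the grant no complete ordering would exist.
Key observation: even finishing J5, J4 leaves just (1, 5, 5) free — too little r2 for any of the remaining processes.
On the post-grant state, J5, J4 is a maximal run — nothing extends it. Check, step by step:
  pool = (0, 0, 2)
  J5 needs (0, 0, 1) <= (0, 0, 2) -> finishes; pool += (1, 2, 2) = (1, 2, 4)
  J4 needs (1, 2, 2) <= (1, 2, 4) -> finishes; pool += (0, 3, 1) = (1, 5, 5)
  blocked: J2 wants (5, 5, 8), pool (1, 5, 5) — not enough r2 and r3
  blocked: J3 wants (2, 5, 2), pool (1, 5, 5) — not enough r2
  blocked: J8 wants (7, 6, 9), pool (1, 5, 5) — not enough r2, r4 and r3
  blocked: J6 wants (2, 2, 7), pool (1, 5, 5) — not enough r2 and r3
Post-grant, the permanently blocked set is J2, J3, J8 and J6.


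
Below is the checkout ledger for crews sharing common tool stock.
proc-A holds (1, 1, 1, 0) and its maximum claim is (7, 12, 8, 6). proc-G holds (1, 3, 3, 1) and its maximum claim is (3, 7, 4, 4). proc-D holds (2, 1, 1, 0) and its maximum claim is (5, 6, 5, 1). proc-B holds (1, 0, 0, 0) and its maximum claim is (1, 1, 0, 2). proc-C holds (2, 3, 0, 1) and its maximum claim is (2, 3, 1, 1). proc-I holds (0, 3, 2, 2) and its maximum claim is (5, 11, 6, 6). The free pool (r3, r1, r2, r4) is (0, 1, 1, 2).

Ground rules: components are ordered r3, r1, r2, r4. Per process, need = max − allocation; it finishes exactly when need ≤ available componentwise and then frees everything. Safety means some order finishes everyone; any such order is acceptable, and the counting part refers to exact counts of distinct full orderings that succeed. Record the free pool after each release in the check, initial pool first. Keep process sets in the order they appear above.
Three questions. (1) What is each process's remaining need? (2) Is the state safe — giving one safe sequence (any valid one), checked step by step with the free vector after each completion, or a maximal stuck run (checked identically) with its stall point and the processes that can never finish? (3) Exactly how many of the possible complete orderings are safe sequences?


(1) Outstanding need per process (order r3, r1, r2, r4):
  proc-A: (6, 11, 7, 6)
  proc-G: (2, 4, 1, 3)
  proc-D: (3, 5, 4, 1)
  proc-B: (0, 1, 0, 2)
  proc-C: (0, 0, 1, 0)
  proc-I: (5, 8, 4, 4)
(2) SAFE. One safe sequence: proc-C, proc-G, proc-D, proc-B, proc-I, proc-A.
Key observation: proc-C is the earliest step where a requested resource binds exactly: need (0, 0, 1, 0), pool (0, 1, 1, 2) at its turn.
Step-by-step check:
  pool = (0, 1, 1, 2)
  proc-C needs (0, 0, 1, 0) <= (0, 1, 1, 2) -> finishes; pool += (2, 3, 0, 1) = (2, 4, 1, 3)
  proc-G needs (2, 4, 1, 3) <= (2, 4, 1, 3) -> finishes; pool += (1, 3, 3, 1) = (3, 7, 4, 4)
  proc-D needs (3, 5, 4, 1) <= (3, 7, 4, 4) -> finishes; pool += (2, 1, 1, 0) = (5, 8, 5, 4)
  proc-B needs (0, 1, 0, 2) <= (5, 8, 5, 4) -> finishes; pool += (1, 0, 0, 0) = (6, 8, 5, 4)
  proc-I needs (5, 8, 4, 4) <= (6, 8, 5, 4) -> finishes; pool += (0, 3, 2, 2) = (6, 11, 7, 6)
  proc-A needs (6, 11, 7, 6) <= (6, 11, 7, 6) -> finishes; pool += (1, 1, 1, 0) = (7, 12, 8, 6)
(3) The exact count: 5 of the possible complete orderings are safe sequences.


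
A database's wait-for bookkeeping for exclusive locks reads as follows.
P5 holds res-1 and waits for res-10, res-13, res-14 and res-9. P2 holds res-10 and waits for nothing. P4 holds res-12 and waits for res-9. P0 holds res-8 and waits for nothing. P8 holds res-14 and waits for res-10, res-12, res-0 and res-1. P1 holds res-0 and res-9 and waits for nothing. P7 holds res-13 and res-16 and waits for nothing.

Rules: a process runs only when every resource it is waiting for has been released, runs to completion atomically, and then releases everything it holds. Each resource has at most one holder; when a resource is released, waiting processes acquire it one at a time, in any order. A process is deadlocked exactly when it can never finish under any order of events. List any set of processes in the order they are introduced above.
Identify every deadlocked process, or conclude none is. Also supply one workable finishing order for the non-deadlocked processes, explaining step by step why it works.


Deadlocked: P5 and P8.
Key observation: the loop P5 -> P8 -> P5 blocks itself forever; no other process is dragged down with it.
One completion order for the rest: P1, P7, P4, P2, P0.
Verifying each step:
  run P1 (it waits on nothing); releases res-0 and res-9
  run P7 (it waits on nothing); releases res-13 and res-16
  P4 waits on res-9 — all released -> runs and releases res-12
  run P2 (it waits on nothing); releases res-10
  run P0 (it waits on nothing); releases res-8


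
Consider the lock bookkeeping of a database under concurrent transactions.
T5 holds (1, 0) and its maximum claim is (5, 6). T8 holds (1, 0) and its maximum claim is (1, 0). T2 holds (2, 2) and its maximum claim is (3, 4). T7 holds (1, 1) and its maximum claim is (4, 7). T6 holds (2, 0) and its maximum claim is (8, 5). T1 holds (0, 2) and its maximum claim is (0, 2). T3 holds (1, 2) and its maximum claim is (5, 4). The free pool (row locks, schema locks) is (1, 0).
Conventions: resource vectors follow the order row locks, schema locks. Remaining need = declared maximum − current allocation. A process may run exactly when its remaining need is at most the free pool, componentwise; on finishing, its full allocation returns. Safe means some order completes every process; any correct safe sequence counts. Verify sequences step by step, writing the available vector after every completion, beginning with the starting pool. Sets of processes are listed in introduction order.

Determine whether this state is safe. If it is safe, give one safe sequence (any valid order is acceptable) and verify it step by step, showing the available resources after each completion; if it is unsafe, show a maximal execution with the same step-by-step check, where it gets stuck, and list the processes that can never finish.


The state is SAFE; one workable sequence: T1, T2, T8, T3, T7, T5, T6.
Key observation: the order's first zero-slack moment is T2 ((1, 2) needed, (1, 2) free — a requested resource with nothing to spare).
Step-by-step check:
  pool = (1, 0)
  T1: need (0, 0) fits (1, 0); releases (0, 2), pool now (1, 2)
  T2: need (1, 2) fits (1, 2); releases (2, 2), pool now (3, 4)
  T8: need (0, 0) fits (3, 4); releases (1, 0), pool now (4, 4)
  T3: need (4, 2) fits (4, 4); releases (1, 2), pool now (5, 6)
  T7: need (3, 6) fits (5, 6); releases (1, 1), pool now (6, 7)
  T5: need (4, 6) fits (6, 7); releases (1, 0), pool now (7, 7)
  T6: need (6, 5) fits (7, 7); releases (2, 0), pool now (9, 7)


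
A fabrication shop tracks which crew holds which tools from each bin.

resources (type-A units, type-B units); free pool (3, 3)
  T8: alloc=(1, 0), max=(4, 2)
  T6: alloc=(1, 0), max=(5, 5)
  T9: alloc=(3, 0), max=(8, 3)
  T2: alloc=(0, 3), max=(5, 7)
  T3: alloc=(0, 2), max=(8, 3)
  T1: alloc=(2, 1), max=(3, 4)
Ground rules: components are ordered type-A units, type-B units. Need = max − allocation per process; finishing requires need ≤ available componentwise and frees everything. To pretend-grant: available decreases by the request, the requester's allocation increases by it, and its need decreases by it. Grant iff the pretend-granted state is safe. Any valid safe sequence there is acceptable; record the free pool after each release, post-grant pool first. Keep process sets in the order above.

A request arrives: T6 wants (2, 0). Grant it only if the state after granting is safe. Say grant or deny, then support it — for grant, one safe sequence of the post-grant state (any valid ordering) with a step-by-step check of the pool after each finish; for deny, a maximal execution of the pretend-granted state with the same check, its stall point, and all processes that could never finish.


DENY: after the grant no complete ordering would exist.
Key observation: after T1, T8 the pool peaks at (4, 4), and each blocked process is short somewhere: T6 on type-B units; T9 on type-A units; T2 on type-A units; T3 on type-A units.
Pretend the grant happened; the run T1, T8 goes as far as possible. Walking it through:
  pool = (1, 3)
  run T1 (needs (1, 3), free (1, 3)); after release of (2, 1) the pool is (3, 4)
  run T8 (needs (3, 2), free (3, 4)); after release of (1, 0) the pool is (4, 4)
  T6 cannot run: need (2, 5) vs free (4, 4) (insufficient type-B units)
  T9 cannot run: need (5, 3) vs free (4, 4) (insufficient type-A units)
  T2 cannot run: need (5, 4) vs free (4, 4) (insufficient type-A units)
  T3 cannot run: need (8, 1) vs free (4, 4) (insufficient type-A units)
Post-grant, the permanently blocked set is T6, T9, T2 and T3.


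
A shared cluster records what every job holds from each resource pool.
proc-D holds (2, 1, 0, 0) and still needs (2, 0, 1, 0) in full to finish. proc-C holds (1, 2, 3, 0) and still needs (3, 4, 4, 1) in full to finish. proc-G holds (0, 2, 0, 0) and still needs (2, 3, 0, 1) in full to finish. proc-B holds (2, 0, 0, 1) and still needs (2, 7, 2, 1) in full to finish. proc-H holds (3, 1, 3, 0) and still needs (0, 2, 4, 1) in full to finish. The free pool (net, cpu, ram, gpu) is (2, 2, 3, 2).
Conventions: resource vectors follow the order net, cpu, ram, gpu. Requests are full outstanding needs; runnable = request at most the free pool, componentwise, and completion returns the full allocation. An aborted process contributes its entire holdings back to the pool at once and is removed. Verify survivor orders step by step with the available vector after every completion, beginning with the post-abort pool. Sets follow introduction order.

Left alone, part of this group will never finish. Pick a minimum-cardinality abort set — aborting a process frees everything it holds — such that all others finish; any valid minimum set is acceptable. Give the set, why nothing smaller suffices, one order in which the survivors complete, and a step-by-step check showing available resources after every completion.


Minimum abort set: proc-C.
Key observation: the returned (1, 2, 3, 0) from proc-C is what brings proc-H — unrunnable before, under any order — into play at step 2.
Why nothing smaller works: aborting no one leaves the state deadlocked as given.
Survivors finish in the order: proc-G, proc-H, proc-D, proc-B. Step-by-step check (pool after the aborts first):
  pool = (3, 4, 6, 2)
  proc-G needs (2, 3, 0, 1) <= (3, 4, 6, 2) -> finishes; pool += (0, 2, 0, 0) = (3, 6, 6, 2)
  proc-H needs (0, 2, 4, 1) <= (3, 6, 6, 2) -> finishes; pool += (3, 1, 3, 0) = (6, 7, 9, 2)
  proc-D needs (2, 0, 1, 0) <= (6, 7, 9, 2) -> finishes; pool += (2, 1, 0, 0) = (8, 8, 9, 2)
  proc-B needs (2, 7, 2, 1) <= (8, 8, 9, 2) -> finishes; pool += (2, 0, 0, 1) = (10, 8, 9, 3)


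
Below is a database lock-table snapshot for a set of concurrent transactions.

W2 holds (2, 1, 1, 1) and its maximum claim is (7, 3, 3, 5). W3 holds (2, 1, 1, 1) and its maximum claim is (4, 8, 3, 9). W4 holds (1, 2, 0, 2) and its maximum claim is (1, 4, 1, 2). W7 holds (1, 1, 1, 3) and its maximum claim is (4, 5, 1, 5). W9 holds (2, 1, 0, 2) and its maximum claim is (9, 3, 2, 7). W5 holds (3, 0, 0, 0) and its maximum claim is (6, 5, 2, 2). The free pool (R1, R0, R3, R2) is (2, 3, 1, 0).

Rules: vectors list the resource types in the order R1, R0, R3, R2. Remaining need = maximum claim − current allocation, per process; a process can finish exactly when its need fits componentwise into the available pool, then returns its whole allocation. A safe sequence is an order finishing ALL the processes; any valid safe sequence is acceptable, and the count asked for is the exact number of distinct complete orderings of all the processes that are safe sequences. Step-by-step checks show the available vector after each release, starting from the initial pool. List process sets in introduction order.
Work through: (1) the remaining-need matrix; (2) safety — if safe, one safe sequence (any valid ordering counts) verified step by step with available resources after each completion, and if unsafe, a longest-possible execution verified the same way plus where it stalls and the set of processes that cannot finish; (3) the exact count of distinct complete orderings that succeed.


(1) Need matrix, components ordered R1, R0, R3, R2:
  W2: (5, 2, 2, 4)
  W3: (2, 7, 2, 8)
  W4: (0, 2, 1, 0)
  W7: (3, 4, 0, 2)
  W9: (7, 2, 2, 5)
  W5: (3, 5, 2, 2)
(2) The state is SAFE; one workable sequence: W4, W7, W5, W9, W2, W3.
Key observation: the order's first zero-slack moment is W4 ((0, 2, 1, 0) needed, (2, 3, 1, 0) free — a requested resource with nothing to spare).
Verifying each step:
  pool = (2, 3, 1, 0)
  W4: need (0, 2, 1, 0) fits (2, 3, 1, 0); releases (1, 2, 0, 2), pool now (3, 5, 1, 2)
  W7: need (3, 4, 0, 2) fits (3, 5, 1, 2); releases (1, 1, 1, 3), pool now (4, 6, 2, 5)
  W5: need (3, 5, 2, 2) fits (4, 6, 2, 5); releases (3, 0, 0, 0), pool now (7, 6, 2, 5)
  W9: need (7, 2, 2, 5) fits (7, 6, 2, 5); releases (2, 1, 0, 2), pool now (9, 7, 2, 7)
  W2: need (5, 2, 2, 4) fits (9, 7, 2, 7); releases (2, 1, 1, 1), pool now (11, 8, 3, 8)
  W3: need (2, 7, 2, 8) fits (11, 8, 3, 8); releases (2, 1, 1, 1), pool now (13, 9, 4, 9)
(3) The exact count: 2 of the possible complete orderings are safe sequences.


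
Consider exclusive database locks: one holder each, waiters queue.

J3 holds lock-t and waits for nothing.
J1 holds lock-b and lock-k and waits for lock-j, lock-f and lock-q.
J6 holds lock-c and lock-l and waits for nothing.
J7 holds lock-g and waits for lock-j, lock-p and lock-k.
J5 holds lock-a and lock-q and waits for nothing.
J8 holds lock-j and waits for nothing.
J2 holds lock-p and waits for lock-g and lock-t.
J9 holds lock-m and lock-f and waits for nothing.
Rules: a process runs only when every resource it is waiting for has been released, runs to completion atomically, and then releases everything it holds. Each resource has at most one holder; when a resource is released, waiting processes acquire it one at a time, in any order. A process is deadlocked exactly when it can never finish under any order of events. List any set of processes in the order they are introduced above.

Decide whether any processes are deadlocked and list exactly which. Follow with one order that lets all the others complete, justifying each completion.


Deadlocked: J7 and J2.
Key observation: the waits loop around J7 -> J2 -> J7 with no way out; no other process is dragged down with it.
A valid finishing order for the others: J9, J3, J5, J6, J8, J1.
Check, step by step:
  J9: no waits; runs immediately, freeing lock-m and lock-f
  J3: no waits; runs immediately, freeing lock-t
  J5: no waits; runs immediately, freeing lock-a and lock-q
  J6: no waits; runs immediately, freeing lock-c and lock-l
  J8: no waits; runs immediately, freeing lock-j
  run J1 (all its waits — lock-j, lock-f and lock-q — are resolved); releases lock-b and lock-k


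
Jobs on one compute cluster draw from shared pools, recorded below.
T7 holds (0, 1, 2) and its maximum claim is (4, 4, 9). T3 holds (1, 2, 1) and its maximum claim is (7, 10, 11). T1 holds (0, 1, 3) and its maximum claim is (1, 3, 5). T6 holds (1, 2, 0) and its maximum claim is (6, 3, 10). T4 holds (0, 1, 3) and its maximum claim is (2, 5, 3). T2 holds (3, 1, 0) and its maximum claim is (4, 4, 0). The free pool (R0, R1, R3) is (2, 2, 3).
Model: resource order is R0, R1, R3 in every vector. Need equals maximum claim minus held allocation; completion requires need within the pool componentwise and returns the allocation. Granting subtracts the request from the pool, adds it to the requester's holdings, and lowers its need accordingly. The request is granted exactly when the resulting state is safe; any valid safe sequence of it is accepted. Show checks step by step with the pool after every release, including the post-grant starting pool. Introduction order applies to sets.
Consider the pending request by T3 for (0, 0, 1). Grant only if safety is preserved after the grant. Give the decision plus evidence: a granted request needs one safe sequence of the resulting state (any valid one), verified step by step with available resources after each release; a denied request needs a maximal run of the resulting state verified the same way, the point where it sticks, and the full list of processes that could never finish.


GRANT. The post-grant state is safe; one safe sequence: T1, T2, T4, T7, T6, T3.
Key observation: the transfer keeps a workable pool ((2, 2, 2)); T1 starts the safe sequence.
Step-by-step check of the post-grant state:
  pool = (2, 2, 2)
  run T1 (needs (1, 2, 2), free (2, 2, 2)); after release of (0, 1, 3) the pool is (2, 3, 5)
  run T2 (needs (1, 3, 0), free (2, 3, 5)); after release of (3, 1, 0) the pool is (5, 4, 5)
  run T4 (needs (2, 4, 0), free (5, 4, 5)); after release of (0, 1, 3) the pool is (5, 5, 8)
  run T7 (needs (4, 3, 7), free (5, 5, 8)); after release of (0, 1, 2) the pool is (5, 6, 10)
  run T6 (needs (5, 1, 10), free (5, 6, 10)); after release of (1, 2, 0) the pool is (6, 8, 10)
  run T3 (needs (6, 8, 9), free (6, 8, 10)); after release of (1, 2, 2) the pool is (7, 10, 12)


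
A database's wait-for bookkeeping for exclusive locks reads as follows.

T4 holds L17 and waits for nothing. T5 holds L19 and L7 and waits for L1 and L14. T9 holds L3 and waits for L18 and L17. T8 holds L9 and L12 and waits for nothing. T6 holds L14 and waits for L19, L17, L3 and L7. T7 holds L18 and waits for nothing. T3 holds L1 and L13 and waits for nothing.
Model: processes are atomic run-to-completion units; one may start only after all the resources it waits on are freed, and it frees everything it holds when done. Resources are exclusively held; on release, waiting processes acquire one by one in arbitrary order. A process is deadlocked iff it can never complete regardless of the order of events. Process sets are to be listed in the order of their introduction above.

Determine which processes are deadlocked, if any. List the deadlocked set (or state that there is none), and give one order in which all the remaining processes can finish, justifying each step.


Deadlocked: T5 and T6.
Key observation: along T5 -> T6 -> T5, each member waits on what the next one holds — a deadlock; no other process is dragged down with it.
A valid finishing order for the others: T7, T4, T9, T3, T8.
Verifying each step:
  T7 waits on nothing -> runs at once and releases L18
  T4 waits on nothing -> runs at once and releases L17
  T9 waits on L18 and L17 — all released -> runs and releases L3
  T3 waits on nothing -> runs at once and releases L1 and L13
  T8 waits on nothing -> runs at once and releases L9 and L12


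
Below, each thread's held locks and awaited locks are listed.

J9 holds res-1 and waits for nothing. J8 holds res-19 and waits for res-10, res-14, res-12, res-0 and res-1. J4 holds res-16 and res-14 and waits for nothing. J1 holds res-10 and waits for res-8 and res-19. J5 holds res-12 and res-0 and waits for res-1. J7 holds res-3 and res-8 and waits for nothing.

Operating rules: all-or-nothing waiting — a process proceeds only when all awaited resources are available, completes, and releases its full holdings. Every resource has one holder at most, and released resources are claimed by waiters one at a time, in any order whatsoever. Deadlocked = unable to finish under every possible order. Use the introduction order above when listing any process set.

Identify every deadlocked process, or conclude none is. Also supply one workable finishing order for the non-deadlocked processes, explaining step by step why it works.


Deadlocked: J8 and J1.
Key observation: the wait chain closes on itself along J8 -> J1 -> J8; no other process is dragged down with it.
A valid finishing order for the others: J7, J9, J5, J4.
Step-by-step check:
  run J7 (it waits on nothing); releases res-3 and res-8
  run J9 (it waits on nothing); releases res-1
  J5 waits on res-1 — all released -> runs and releases res-12 and res-0
  run J4 (it waits on nothing); releases res-16 and res-14


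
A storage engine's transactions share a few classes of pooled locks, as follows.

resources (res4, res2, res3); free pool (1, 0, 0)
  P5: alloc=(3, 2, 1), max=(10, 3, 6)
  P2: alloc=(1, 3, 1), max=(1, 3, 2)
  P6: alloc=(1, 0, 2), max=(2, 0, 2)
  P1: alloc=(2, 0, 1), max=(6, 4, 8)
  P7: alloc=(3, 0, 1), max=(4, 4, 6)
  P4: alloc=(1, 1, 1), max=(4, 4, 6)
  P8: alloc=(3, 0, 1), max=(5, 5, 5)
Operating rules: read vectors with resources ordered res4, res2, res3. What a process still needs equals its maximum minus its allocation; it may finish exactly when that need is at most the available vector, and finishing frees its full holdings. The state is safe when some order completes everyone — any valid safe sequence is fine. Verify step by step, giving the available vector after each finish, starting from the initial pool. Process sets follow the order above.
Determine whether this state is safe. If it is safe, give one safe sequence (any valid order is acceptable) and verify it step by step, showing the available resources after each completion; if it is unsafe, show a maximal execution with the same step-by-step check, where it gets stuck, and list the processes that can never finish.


UNSAFE — no complete ordering exists.
Key observation: the pool after P6, P2 is (3, 3, 3); every surviving request exceeds it in res3, so progress ends there.
Going as far as possible: P6, P2; after that, nothing fits. Walking it through:
  pool = (1, 0, 0)
  run P6 (needs (1, 0, 0), free (1, 0, 0)); after release of (1, 0, 2) the pool is (2, 0, 2)
  run P2 (needs (0, 0, 1), free (2, 0, 2)); after release of (1, 3, 1) the pool is (3, 3, 3)
  P5 still needs (7, 1, 5) but only (3, 3, 3) is free — short on res4 and res3
  P1 still needs (4, 4, 7) but only (3, 3, 3) is free — short on res4, res2 and res3
  P7 still needs (1, 4, 5) but only (3, 3, 3) is free — short on res2 and res3
  P4 still needs (3, 3, 5) but only (3, 3, 3) is free — short on res3
  P8 still needs (2, 5, 4) but only (3, 3, 3) is free — short on res2 and res3
Processes that can never finish: P5, P1, P7, P4 and P8.


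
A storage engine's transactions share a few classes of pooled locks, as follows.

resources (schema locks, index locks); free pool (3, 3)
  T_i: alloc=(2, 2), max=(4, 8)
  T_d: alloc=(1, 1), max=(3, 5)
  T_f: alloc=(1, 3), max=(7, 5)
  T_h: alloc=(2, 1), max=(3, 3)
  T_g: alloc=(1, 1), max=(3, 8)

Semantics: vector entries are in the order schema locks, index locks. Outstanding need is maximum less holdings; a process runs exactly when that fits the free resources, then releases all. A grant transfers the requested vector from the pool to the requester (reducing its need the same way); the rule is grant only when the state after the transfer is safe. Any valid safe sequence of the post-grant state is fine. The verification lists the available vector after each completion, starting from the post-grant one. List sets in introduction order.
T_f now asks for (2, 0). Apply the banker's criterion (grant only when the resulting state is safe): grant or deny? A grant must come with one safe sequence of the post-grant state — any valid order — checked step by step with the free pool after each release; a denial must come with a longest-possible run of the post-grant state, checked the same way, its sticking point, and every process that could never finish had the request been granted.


GRANT: granting preserves safety; a valid post-grant sequence is T_h, T_d, T_f, T_i, T_g.
Key observation: post-grant, (1, 3) remains, and an order beginning with T_h completes everyone.
Check on the post-grant state, step by step:
  pool = (1, 3)
  run T_h (needs (1, 2), free (1, 3)); after release of (2, 1) the pool is (3, 4)
  run T_d (needs (2, 4), free (3, 4)); after release of (1, 1) the pool is (4, 5)
  run T_f (needs (4, 2), free (4, 5)); after release of (3, 3) the pool is (7, 8)
  run T_i (needs (2, 6), free (7, 8)); after release of (2, 2) the pool is (9, 10)
  run T_g (needs (2, 7), free (9, 10)); after release of (1, 1) the pool is (10, 11)


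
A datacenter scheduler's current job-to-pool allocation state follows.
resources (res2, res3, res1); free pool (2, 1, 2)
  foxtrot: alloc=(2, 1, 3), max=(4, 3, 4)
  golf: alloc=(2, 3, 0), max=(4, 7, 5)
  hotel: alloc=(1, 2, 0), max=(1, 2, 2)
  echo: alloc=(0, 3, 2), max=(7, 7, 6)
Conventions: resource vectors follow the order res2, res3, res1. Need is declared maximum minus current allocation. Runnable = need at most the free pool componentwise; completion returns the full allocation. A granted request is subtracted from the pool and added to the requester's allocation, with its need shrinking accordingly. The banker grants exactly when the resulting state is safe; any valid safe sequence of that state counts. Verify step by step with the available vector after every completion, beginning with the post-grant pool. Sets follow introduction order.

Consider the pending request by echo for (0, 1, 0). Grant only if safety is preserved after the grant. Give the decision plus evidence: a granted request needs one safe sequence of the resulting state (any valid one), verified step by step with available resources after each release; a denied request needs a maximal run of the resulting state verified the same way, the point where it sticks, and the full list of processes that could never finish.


DENY. Granting would leave the state unsafe.
Key observation: after hotel, foxtrot the pool peaks at (5, 3, 5), and each blocked process is short somewhere: golf on res3; echo on res2.
After a pretend grant, a maximal execution: hotel, foxtrot — then nothing else fits. Step-by-step check:
  pool = (2, 0, 2)
  hotel: need (0, 0, 2) fits (2, 0, 2); releases (1, 2, 0), pool now (3, 2, 2)
  foxtrot: need (2, 2, 1) fits (3, 2, 2); releases (2, 1, 3), pool now (5, 3, 5)
  golf cannot run: need (2, 4, 5) vs free (5, 3, 5) (insufficient res3)
  echo cannot run: need (7, 3, 4) vs free (5, 3, 5) (insufficient res2)
Post-grant, the permanently blocked set is golf and echo.


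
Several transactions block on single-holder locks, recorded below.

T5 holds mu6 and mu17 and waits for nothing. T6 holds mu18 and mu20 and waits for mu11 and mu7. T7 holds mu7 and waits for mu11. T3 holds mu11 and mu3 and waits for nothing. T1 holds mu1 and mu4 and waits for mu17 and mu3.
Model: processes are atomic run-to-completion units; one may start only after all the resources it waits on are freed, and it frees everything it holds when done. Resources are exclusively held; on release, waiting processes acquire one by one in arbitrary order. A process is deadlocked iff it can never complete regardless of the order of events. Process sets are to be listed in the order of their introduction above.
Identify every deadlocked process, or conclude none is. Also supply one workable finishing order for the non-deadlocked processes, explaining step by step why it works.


The deadlocked set is empty.
Key observation: no waiting chain loops back on itself — every chain ends at a process that waits on nothing, so everyone eventually runs.
One completion order for the rest: T5, T3, T1, T7, T6.
Check, step by step:
  run T5 (it waits on nothing); releases mu6 and mu17
  run T3 (it waits on nothing); releases mu11 and mu3
  T1: everything it awaited (mu17 and mu3) is free; runs, freeing mu1 and mu4
  T7: everything it awaited (mu11) is free; runs, freeing mu7
  T6: everything it awaited (mu11 and mu7) is free; runs, freeing mu18 and mu20
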